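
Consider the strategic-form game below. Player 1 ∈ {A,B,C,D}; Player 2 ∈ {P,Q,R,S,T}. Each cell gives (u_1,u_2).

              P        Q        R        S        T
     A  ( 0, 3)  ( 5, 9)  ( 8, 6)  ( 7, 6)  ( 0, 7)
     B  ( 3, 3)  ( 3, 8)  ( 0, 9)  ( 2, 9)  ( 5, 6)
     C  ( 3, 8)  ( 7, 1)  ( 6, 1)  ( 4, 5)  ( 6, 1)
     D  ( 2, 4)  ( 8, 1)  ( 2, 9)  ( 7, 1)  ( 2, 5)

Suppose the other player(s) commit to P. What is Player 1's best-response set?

BR_1 = {B,C}

u_1(A vs P) = 0
u_1(B vs P) = 3
u_1(C vs P) = 3
u_1(D vs P) = 2
max payoff 3 at {B,C}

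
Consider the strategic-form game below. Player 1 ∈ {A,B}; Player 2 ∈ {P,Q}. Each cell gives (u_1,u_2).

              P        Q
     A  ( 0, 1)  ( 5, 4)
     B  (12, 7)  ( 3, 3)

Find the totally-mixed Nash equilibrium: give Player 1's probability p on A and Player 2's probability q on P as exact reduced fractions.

p=4/7, q=1/7

P1 indiff ⇒ q·0+(1-q)·5 = q·12+(1-q)·3 ⇒ q(-12) = (1-q)(-2) ⇒ q = 1/7
P2 indiff ⇒ p·1+(1-p)·7 = p·4+(1-p)·3 ⇒ p(-3) = (1-p)(-4) ⇒ p = 4/7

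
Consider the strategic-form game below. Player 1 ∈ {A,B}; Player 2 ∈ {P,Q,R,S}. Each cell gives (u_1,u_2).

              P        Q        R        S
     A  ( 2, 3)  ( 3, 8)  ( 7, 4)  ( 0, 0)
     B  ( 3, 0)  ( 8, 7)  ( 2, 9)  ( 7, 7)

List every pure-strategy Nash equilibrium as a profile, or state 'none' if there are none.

Equilibria: none

(A,P): not NE [P1→B gives 3>2; P2→Q gives 8>3]
(A,Q): not NE [P1→B gives 8>3]
(A,R): not NE [P2→Q gives 8>4]
(A,S): not NE [P1→B gives 7>0; P2→Q gives 8>0]
(B,P): not NE [P2→R gives 9>0]
(B,Q): not NE [P2→R gives 9>7]
(B,R): not NE [P1→A gives 7>2]
(B,S): not NE [P2→R gives 9>7]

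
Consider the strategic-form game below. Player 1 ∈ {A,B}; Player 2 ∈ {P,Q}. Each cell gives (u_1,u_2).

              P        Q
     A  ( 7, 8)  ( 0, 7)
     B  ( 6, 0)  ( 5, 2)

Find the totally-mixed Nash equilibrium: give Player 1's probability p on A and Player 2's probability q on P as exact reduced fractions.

P1 indiff ⇒ q·7+(1-q)·0 = q·6+(1-q)·5 ⇒ q(1) = (1-q)(5) ⇒ q = 5/6
P2 indiff ⇒ p·8+(1-p)·0 = p·7+(1-p)·2 ⇒ p(1) = (1-p)(2) ⇒ p = 2/3

(p,q) = (2/3, 5/6)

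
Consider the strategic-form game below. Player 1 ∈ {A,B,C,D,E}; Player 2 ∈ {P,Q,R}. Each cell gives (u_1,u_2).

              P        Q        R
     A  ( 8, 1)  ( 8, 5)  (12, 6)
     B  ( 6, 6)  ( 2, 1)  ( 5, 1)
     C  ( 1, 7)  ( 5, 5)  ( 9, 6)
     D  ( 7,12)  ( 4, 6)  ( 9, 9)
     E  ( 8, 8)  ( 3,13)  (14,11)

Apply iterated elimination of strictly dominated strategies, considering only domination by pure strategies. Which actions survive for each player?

P1 drop B (A beats it: P:8>6 Q:8>2 R:12>5)
P1 drop C (A beats it: P:8>1 Q:8>5 R:12>9)
P1 drop D (A beats it: P:8>7 Q:8>4 R:12>9)
P2 drop P (Q beats it: A:5>1 E:13>8)
P1→{A,E} P2→{Q,R}

Survivors P1:{A,E} P2:{Q,R}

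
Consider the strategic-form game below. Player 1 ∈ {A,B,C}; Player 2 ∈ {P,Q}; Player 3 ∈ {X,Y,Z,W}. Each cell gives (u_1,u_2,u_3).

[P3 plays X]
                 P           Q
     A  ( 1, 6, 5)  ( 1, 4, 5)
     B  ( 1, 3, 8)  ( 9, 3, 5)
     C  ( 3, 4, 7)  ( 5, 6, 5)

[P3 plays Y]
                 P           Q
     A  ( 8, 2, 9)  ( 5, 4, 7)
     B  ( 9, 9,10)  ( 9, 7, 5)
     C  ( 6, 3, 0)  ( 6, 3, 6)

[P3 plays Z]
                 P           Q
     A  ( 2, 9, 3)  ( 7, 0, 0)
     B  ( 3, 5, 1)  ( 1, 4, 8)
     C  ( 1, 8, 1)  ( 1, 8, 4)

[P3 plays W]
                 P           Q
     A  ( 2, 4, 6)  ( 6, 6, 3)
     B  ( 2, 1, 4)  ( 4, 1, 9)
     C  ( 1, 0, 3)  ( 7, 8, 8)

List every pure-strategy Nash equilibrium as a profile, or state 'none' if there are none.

(A,P,X): not NE [P1→C gives 3>1; P3→Y gives 9>5]
(A,P,Y): not NE [P1→B gives 9>8; P2→Q gives 4>2]
(A,P,Z): not NE [P1→B gives 3>2; P3→Y gives 9>3]
(A,P,W): not NE [P2→Q gives 6>4; P3→Y gives 9>6]
(A,Q,X): not NE [P1→B gives 9>1; P2→P gives 6>4; P3→Y gives 7>5]
(A,Q,Y): not NE [P1→B gives 9>5]
(A,Q,Z): not NE [P2→P gives 9>0; P3→Y gives 7>0]
(A,Q,W): not NE [P1→C gives 7>6; P3→Y gives 7>3]
(B,P,X): not NE [P1→C gives 3>1; P3→Y gives 10>8]
(B,P,Y): NE
(B,P,Z): not NE [P3→Y gives 10>1]
(B,P,W): not NE [P3→Y gives 10>4]
(B,Q,X): not NE [P3→W gives 9>5]
(B,Q,Y): not NE [P2→P gives 9>7; P3→W gives 9>5]
(B,Q,Z): not NE [P1→A gives 7>1; P2→P gives 5>4; P3→W gives 9>8]
(B,Q,W): not NE [P1→C gives 7>4]
(C,P,X): not NE [P2→Q gives 6>4]
(C,P,Y): not NE [P1→B gives 9>6; P3→X gives 7>0]
(C,P,Z): not NE [P1→B gives 3>1; P3→X gives 7>1]
(C,P,W): not NE [P1→B gives 2>1; P2→Q gives 8>0; P3→X gives 7>3]
(C,Q,X): not NE [P1→B gives 9>5; P3→W gives 8>5]
(C,Q,Y): not NE [P1→B gives 9>6; P3→W gives 8>6]
(C,Q,Z): not NE [P1→A gives 7>1; P3→W gives 8>4]
(C,Q,W): NE

PSNE = {(B,P,Y), (C,Q,W)}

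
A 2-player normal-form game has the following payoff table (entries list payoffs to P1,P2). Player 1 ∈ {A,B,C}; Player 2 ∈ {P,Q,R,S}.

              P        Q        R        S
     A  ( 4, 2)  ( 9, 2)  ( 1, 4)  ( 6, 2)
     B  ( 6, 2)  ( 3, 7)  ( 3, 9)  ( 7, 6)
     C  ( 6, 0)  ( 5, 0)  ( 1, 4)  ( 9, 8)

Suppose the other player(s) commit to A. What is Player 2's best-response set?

P2 best: {R}

u_2(P vs A) = 2
u_2(Q vs A) = 2
u_2(R vs A) = 4
u_2(S vs A) = 2
max payoff 4 at {R}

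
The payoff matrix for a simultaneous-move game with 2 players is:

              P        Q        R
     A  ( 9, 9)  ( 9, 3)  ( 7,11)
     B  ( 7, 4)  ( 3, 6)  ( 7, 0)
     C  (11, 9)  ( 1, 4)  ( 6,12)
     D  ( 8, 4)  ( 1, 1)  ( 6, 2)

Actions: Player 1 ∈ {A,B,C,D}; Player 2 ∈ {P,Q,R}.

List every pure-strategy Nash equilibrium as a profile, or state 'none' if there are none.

Nash profiles: (A,R)

(A,P): not NE [P1→C gives 11>9; P2→R gives 11>9]
(A,Q): not NE [P2→R gives 11>3]
(A,R): NE
(B,P): not NE [P1→C gives 11>7; P2→Q gives 6>4]
(B,Q): not NE [P1→A gives 9>3]
(B,R): not NE [P2→Q gives 6>0]
(C,P): not NE [P2→R gives 12>9]
(C,Q): not NE [P1→A gives 9>1; P2→R gives 12>4]
(C,R): not NE [P1→B gives 7>6]
(D,P): not NE [P1→C gives 11>8]
(D,Q): not NE [P1→A gives 9>1; P2→P gives 4>1]
(D,R): not NE [P1→B gives 7>6; P2→P gives 4>2]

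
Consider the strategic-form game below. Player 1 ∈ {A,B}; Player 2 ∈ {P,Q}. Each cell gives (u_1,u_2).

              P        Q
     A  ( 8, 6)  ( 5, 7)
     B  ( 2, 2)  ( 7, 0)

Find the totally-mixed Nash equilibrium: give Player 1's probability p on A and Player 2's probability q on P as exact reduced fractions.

P1 indiff ⇒ q·8+(1-q)·5 = q·2+(1-q)·7 ⇒ q(6) = (1-q)(2) ⇒ q = 1/4
P2 indiff ⇒ p·6+(1-p)·2 = p·7+(1-p)·0 ⇒ p(-1) = (1-p)(-2) ⇒ p = 2/3

(p,q) = (2/3, 1/4)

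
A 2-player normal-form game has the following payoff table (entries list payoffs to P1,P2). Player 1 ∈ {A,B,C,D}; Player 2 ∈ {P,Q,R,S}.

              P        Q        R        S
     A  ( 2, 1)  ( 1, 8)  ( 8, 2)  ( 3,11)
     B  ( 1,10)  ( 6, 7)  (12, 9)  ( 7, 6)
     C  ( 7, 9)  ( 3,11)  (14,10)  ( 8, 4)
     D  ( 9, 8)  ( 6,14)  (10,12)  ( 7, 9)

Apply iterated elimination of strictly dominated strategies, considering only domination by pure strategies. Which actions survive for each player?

P1 drop A (C beats it: P:7>2 Q:3>1 R:14>8 S:8>3)
P2 drop S (Q beats it: B:7>6 C:11>4 D:14>9)
P1→{B,C,D} P2→{P,Q,R}

IESDS → P1:{B,C,D} P2:{P,Q,R}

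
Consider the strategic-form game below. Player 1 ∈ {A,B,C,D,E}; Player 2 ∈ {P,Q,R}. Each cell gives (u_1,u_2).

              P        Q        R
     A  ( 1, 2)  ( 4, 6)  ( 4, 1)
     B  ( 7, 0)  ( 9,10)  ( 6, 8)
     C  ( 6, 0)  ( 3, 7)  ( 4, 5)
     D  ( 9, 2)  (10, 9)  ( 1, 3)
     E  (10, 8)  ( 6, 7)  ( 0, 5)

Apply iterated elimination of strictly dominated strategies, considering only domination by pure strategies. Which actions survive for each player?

P1 drop A (B beats it: P:7>1 Q:9>4 R:6>4)
P1 drop C (B beats it: P:7>6 Q:9>3 R:6>4)
P2 drop R (Q beats it: B:10>8 D:9>3 E:7>5)
P1 drop B (D beats it: P:9>7 Q:10>9)
P1→{D,E} P2→{P,Q}

Survivors P1:{D,E} P2:{P,Q}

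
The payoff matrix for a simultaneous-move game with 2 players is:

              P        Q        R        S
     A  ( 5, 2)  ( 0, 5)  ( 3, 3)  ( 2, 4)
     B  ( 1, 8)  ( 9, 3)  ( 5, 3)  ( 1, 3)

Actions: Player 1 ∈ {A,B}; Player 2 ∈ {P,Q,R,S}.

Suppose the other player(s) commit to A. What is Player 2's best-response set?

u_2(P vs A) = 2
u_2(Q vs A) = 5
u_2(R vs A) = 3
u_2(S vs A) = 4
max payoff 5 at {Q}

P2 best: {Q}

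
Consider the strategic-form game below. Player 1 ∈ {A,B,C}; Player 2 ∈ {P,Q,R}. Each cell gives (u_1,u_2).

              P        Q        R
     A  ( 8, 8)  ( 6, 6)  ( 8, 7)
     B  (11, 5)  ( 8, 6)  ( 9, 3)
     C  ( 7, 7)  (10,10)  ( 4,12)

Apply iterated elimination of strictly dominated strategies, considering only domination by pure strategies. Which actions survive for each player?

P1 drop A (B beats it: P:11>8 Q:8>6 R:9>8)
P2 drop P (Q beats it: B:6>5 C:10>7)
P1→{B,C} P2→{Q,R}

Survivors P1:{B,C} P2:{Q,R}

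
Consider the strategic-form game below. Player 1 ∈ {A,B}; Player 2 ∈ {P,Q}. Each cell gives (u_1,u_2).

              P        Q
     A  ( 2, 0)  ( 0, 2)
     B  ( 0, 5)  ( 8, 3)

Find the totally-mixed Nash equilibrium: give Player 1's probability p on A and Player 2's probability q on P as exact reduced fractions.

P1 indiff ⇒ q·2+(1-q)·0 = q·0+(1-q)·8 ⇒ q(2) = (1-q)(8) ⇒ q = 4/5
P2 indiff ⇒ p·0+(1-p)·5 = p·2+(1-p)·3 ⇒ p(-2) = (1-p)(-2) ⇒ p = 1/2

(p,q) = (1/2, 4/5)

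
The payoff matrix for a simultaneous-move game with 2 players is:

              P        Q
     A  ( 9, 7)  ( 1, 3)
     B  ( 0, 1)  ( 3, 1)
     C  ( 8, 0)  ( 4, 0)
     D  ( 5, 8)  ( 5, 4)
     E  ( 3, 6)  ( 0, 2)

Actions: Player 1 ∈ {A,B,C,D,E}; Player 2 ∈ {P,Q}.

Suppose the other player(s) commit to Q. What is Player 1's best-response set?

P1 best: {D}

u_1(A vs Q) = 1
u_1(B vs Q) = 3
u_1(C vs Q) = 4
u_1(D vs Q) = 5
u_1(E vs Q) = 0
max payoff 5 at {D}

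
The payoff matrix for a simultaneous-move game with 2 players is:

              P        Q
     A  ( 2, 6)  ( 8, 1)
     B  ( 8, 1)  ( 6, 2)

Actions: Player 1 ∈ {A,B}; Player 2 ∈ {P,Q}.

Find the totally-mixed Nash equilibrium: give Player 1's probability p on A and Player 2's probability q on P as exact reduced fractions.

p=1/6, q=1/4

P1 indiff ⇒ q·2+(1-q)·8 = q·8+(1-q)·6 ⇒ q(-6) = (1-q)(-2) ⇒ q = 1/4
P2 indiff ⇒ p·6+(1-p)·1 = p·1+(1-p)·2 ⇒ p(5) = (1-p)(1) ⇒ p = 1/6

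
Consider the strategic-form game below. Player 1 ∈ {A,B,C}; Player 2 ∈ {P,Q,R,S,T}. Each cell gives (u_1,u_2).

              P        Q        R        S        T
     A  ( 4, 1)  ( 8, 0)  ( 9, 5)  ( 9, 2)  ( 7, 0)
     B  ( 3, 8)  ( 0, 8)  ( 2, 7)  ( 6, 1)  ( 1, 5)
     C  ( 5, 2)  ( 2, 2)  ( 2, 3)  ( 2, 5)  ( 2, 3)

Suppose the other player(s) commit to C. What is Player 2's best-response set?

argmax u_2 = {S}

u_2(P vs C) = 2
u_2(Q vs C) = 2
u_2(R vs C) = 3
u_2(S vs C) = 5
u_2(T vs C) = 3
max payoff 5 at {S}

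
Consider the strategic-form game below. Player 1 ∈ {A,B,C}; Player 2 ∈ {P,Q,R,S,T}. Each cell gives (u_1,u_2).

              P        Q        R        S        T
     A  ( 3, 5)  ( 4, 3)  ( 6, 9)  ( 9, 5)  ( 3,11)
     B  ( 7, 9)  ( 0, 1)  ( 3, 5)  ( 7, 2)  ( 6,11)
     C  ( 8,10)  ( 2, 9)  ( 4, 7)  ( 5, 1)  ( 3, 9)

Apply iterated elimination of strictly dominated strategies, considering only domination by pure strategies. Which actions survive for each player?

Remaining: P1:{B,C} P2:{P,T}

P2 drop Q (P beats it: A:5>3 B:9>1 C:10>9)
P2 drop R (T beats it: A:11>9 B:11>5 C:9>7)
P2 drop S (T beats it: A:11>5 B:11>2 C:9>1)
P1 drop A (B beats it: P:7>3 T:6>3)
P1→{B,C} P2→{P,T}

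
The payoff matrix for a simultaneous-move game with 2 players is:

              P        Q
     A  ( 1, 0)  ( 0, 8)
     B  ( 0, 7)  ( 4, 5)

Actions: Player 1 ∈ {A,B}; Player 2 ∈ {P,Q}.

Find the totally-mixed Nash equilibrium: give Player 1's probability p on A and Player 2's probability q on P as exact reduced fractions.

p=1/5, q=4/5

P1 indiff ⇒ q·1+(1-q)·0 = q·0+(1-q)·4 ⇒ q(1) = (1-q)(4) ⇒ q = 4/5
P2 indiff ⇒ p·0+(1-p)·7 = p·8+(1-p)·5 ⇒ p(-8) = (1-p)(-2) ⇒ p = 1/5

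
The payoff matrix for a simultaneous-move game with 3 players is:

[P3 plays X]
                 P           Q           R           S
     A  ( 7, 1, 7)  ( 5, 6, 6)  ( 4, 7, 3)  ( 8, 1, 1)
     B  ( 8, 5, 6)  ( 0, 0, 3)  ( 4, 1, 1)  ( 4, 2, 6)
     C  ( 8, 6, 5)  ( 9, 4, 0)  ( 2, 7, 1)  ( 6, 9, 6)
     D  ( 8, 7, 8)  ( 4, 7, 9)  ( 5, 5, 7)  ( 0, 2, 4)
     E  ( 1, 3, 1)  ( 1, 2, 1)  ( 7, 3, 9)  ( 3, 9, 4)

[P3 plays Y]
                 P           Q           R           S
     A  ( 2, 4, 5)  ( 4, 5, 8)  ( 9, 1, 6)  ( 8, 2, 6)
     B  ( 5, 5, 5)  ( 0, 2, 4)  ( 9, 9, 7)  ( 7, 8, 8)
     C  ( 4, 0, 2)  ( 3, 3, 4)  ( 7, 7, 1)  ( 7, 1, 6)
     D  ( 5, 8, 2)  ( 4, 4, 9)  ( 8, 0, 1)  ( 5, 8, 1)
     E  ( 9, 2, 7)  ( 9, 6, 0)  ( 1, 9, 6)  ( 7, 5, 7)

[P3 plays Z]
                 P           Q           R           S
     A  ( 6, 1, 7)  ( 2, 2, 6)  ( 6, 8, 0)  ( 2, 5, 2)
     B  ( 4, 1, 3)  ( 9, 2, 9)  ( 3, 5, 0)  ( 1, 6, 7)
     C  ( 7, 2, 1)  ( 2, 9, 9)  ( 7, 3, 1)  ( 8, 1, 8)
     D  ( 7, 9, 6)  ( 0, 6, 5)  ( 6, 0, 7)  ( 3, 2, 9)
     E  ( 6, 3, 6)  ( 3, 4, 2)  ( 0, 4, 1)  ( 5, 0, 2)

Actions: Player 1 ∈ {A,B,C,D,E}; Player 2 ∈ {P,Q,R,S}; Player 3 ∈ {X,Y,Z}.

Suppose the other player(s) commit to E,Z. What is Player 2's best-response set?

u_2(P vs E,Z) = 3
u_2(Q vs E,Z) = 4
u_2(R vs E,Z) = 4
u_2(S vs E,Z) = 0
max payoff 4 at {Q,R}

argmax u_2 = {Q,R}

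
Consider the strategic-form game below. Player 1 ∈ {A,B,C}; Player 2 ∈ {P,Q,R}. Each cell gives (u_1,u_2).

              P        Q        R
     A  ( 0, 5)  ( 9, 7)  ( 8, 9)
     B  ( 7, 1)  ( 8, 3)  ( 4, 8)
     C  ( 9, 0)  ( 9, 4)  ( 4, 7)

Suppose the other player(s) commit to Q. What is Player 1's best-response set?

u_1(A vs Q) = 9
u_1(B vs Q) = 8
u_1(C vs Q) = 9
max payoff 9 at {A,C}

P1 best: {A,C}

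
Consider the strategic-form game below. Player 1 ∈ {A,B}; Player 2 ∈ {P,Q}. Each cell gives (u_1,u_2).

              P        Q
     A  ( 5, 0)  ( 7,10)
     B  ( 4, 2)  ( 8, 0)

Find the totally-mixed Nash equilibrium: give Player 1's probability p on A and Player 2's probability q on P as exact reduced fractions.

P1 indiff ⇒ q·5+(1-q)·7 = q·4+(1-q)·8 ⇒ q(1) = (1-q)(1) ⇒ q = 1/2
P2 indiff ⇒ p·0+(1-p)·2 = p·10+(1-p)·0 ⇒ p(-10) = (1-p)(-2) ⇒ p = 1/6

p=1/6, q=1/2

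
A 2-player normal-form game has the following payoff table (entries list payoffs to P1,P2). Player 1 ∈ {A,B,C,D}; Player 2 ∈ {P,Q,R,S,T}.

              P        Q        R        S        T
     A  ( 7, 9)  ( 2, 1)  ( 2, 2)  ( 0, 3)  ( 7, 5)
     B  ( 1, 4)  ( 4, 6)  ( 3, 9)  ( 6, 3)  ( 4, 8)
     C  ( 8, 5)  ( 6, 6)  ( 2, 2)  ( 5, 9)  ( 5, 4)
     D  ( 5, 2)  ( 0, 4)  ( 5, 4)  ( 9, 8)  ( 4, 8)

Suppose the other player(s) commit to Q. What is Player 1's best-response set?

u_1(A vs Q) = 2
u_1(B vs Q) = 4
u_1(C vs Q) = 6
u_1(D vs Q) = 0
max payoff 6 at {C}

argmax u_1 = {C}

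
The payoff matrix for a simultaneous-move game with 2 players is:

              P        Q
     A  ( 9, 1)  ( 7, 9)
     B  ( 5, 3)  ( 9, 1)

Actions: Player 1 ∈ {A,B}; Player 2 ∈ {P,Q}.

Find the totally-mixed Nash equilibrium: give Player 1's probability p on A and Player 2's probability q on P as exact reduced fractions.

P1 mixes 1/5 on A; P2 mixes 1/3 on P

P1 indiff ⇒ q·9+(1-q)·7 = q·5+(1-q)·9 ⇒ q(4) = (1-q)(2) ⇒ q = 1/3
P2 indiff ⇒ p·1+(1-p)·3 = p·9+(1-p)·1 ⇒ p(-8) = (1-p)(-2) ⇒ p = 1/5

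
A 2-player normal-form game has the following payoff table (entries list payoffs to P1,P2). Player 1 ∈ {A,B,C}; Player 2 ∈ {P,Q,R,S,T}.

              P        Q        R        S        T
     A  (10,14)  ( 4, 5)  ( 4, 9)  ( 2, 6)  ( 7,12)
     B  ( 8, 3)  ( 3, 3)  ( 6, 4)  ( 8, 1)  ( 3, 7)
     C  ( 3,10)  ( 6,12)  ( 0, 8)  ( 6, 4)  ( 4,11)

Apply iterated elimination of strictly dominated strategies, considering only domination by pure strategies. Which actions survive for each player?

IESDS → P1:{A,C} P2:{P,Q,T}

P2 drop R (T beats it: A:12>9 B:7>4 C:11>8)
P2 drop S (P beats it: A:14>6 B:3>1 C:10>4)
P1 drop B (A beats it: P:10>8 Q:4>3 T:7>3)
P1→{A,C} P2→{P,Q,T}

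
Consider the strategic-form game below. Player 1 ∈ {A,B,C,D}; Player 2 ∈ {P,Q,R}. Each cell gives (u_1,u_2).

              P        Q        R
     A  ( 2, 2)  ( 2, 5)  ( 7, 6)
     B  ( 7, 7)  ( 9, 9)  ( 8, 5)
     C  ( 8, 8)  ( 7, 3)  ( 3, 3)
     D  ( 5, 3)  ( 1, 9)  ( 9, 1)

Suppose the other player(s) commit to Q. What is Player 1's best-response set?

u_1(A vs Q) = 2
u_1(B vs Q) = 9
u_1(C vs Q) = 7
u_1(D vs Q) = 1
max payoff 9 at {B}

argmax u_1 = {B}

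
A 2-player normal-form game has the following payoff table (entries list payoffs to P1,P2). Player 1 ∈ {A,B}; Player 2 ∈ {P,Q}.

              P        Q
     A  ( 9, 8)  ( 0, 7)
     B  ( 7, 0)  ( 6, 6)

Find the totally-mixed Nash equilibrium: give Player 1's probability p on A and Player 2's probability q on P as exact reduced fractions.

P1 indiff ⇒ q·9+(1-q)·0 = q·7+(1-q)·6 ⇒ q(2) = (1-q)(6) ⇒ q = 3/4
P2 indiff ⇒ p·8+(1-p)·0 = p·7+(1-p)·6 ⇒ p(1) = (1-p)(6) ⇒ p = 6/7

p=6/7, q=3/4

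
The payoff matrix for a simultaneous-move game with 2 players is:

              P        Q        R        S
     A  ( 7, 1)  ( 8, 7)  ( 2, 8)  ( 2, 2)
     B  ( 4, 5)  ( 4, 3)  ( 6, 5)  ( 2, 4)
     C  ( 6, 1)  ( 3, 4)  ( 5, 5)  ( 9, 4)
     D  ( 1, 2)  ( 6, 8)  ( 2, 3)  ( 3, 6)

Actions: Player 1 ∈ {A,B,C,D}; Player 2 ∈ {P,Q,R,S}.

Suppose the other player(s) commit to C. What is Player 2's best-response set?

u_2(P vs C) = 1
u_2(Q vs C) = 4
u_2(R vs C) = 5
u_2(S vs C) = 4
max payoff 5 at {R}

BR_2 = {R}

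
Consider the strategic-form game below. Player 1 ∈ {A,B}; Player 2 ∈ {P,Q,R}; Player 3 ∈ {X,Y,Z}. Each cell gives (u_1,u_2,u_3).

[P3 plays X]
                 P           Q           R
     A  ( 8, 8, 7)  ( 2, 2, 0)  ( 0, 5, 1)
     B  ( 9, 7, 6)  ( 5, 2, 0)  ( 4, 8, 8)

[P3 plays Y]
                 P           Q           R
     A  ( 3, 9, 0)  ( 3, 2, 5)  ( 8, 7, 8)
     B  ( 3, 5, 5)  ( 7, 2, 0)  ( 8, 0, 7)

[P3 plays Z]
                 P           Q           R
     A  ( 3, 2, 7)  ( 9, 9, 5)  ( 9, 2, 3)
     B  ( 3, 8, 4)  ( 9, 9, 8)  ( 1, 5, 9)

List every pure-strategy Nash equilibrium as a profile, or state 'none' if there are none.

Nash profiles: (A,Q,Z), (B,Q,Z)

(A,P,X): not NE [P1→B gives 9>8]
(A,P,Y): not NE [P3→Z gives 7>0]
(A,P,Z): not NE [P2→Q gives 9>2]
(A,Q,X): not NE [P1→B gives 5>2; P2→P gives 8>2; P3→Z gives 5>0]
(A,Q,Y): not NE [P1→B gives 7>3; P2→P gives 9>2]
(A,Q,Z): NE
(A,R,X): not NE [P1→B gives 4>0; P2→P gives 8>5; P3→Y gives 8>1]
(A,R,Y): not NE [P2→P gives 9>7]
(A,R,Z): not NE [P2→Q gives 9>2; P3→Y gives 8>3]
(B,P,X): not NE [P2→R gives 8>7]
(B,P,Y): not NE [P3→X gives 6>5]
(B,P,Z): not NE [P2→Q gives 9>8; P3→X gives 6>4]
(B,Q,X): not NE [P2→R gives 8>2; P3→Z gives 8>0]
(B,Q,Y): not NE [P2→P gives 5>2; P3→Z gives 8>0]
(B,Q,Z): NE
(B,R,X): not NE [P3→Z gives 9>8]
(B,R,Y): not NE [P2→P gives 5>0; P3→Z gives 9>7]
(B,R,Z): not NE [P1→A gives 9>1; P2→Q gives 9>5]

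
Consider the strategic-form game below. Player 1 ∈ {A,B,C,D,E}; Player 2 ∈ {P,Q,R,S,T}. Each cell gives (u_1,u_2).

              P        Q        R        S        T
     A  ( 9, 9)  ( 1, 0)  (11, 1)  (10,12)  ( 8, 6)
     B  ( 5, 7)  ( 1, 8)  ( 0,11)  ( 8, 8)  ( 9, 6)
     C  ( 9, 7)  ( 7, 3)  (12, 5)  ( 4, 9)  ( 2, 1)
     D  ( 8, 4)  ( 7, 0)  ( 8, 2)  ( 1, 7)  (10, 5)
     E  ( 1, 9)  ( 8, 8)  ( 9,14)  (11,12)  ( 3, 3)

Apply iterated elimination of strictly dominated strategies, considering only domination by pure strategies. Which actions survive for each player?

IESDS → P1:{A,C,E} P2:{R,S}

P2 drop P (S beats it: A:12>9 B:8>7 C:9>7 D:7>4 E:12>9)
P2 drop Q (R beats it: A:1>0 B:11>8 C:5>3 D:2>0 E:14>8)
P2 drop T (S beats it: A:12>6 B:8>6 C:9>1 D:7>5 E:12>3)
P1 drop B (A beats it: R:11>0 S:10>8)
P1 drop D (A beats it: R:11>8 S:10>1)
P1→{A,C,E} P2→{R,S}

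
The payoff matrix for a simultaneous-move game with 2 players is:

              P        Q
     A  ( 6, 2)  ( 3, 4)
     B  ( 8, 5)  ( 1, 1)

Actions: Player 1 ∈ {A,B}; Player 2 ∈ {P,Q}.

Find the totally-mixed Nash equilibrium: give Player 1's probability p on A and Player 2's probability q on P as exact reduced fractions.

P1 indiff ⇒ q·6+(1-q)·3 = q·8+(1-q)·1 ⇒ q(-2) = (1-q)(-2) ⇒ q = 1/2
P2 indiff ⇒ p·2+(1-p)·5 = p·4+(1-p)·1 ⇒ p(-2) = (1-p)(-4) ⇒ p = 2/3

p=2/3, q=1/2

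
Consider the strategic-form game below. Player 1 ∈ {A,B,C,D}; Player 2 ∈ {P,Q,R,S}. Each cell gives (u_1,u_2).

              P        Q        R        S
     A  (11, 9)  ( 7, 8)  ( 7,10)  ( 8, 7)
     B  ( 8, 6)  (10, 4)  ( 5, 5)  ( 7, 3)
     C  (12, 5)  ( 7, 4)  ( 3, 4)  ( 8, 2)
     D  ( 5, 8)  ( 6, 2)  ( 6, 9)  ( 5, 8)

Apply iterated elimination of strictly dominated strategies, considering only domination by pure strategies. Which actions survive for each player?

P1 drop D (A beats it: P:11>5 Q:7>6 R:7>6 S:8>5)
P2 drop Q (P beats it: A:9>8 B:6>4 C:5>4)
P1 drop B (A beats it: P:11>8 R:7>5 S:8>7)
P2 drop S (P beats it: A:9>7 C:5>2)
P1→{A,C} P2→{P,R}

Survivors P1:{A,C} P2:{P,R}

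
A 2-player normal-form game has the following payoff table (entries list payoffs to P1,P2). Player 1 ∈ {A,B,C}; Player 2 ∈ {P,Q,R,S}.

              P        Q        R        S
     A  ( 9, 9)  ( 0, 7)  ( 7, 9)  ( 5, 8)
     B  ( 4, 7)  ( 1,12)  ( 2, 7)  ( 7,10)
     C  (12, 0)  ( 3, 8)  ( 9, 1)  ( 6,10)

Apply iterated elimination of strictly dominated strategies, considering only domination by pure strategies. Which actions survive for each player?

P1 drop A (C beats it: P:12>9 Q:3>0 R:9>7 S:6>5)
P2 drop P (Q beats it: B:12>7 C:8>0)
P2 drop R (Q beats it: B:12>7 C:8>1)
P1→{B,C} P2→{Q,S}

Survivors P1:{B,C} P2:{Q,S}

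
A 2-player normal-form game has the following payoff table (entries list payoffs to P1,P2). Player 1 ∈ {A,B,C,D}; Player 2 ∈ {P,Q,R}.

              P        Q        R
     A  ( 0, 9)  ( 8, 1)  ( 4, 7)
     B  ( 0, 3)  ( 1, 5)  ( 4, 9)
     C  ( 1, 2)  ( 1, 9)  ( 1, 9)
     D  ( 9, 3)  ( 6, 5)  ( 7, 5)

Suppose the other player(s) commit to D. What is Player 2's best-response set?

u_2(P vs D) = 3
u_2(Q vs D) = 5
u_2(R vs D) = 5
max payoff 5 at {Q,R}

P2 best: {Q,R}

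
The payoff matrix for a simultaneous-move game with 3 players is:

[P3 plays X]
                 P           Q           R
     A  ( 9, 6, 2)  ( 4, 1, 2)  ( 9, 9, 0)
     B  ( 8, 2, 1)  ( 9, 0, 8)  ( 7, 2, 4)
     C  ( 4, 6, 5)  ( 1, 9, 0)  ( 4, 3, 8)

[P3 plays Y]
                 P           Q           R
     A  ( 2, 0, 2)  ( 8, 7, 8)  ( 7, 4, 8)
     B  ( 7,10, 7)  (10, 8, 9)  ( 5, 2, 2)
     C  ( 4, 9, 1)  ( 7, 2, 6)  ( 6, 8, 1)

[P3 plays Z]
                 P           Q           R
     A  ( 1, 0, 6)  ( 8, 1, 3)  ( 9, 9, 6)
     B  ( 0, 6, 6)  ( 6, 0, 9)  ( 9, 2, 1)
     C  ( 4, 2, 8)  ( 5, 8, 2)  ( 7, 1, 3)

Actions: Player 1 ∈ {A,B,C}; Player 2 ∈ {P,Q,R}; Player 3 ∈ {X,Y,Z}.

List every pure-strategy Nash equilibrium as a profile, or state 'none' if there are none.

Nash profiles: (B,P,Y)

(A,P,X): not NE [P2→R gives 9>6; P3→Z gives 6>2]
(A,P,Y): not NE [P1→B gives 7>2; P2→Q gives 7>0; P3→Z gives 6>2]
(A,P,Z): not NE [P1→C gives 4>1; P2→R gives 9>0]
(A,Q,X): not NE [P1→B gives 9>4; P2→R gives 9>1; P3→Y gives 8>2]
(A,Q,Y): not NE [P1→B gives 10>8]
(A,Q,Z): not NE [P2→R gives 9>1; P3→Y gives 8>3]
(A,R,X): not NE [P3→Y gives 8>0]
(A,R,Y): not NE [P2→Q gives 7>4]
(A,R,Z): not NE [P3→Y gives 8>6]
(B,P,X): not NE [P1→A gives 9>8; P3→Y gives 7>1]
(B,P,Y): NE
(B,P,Z): not NE [P1→C gives 4>0; P3→Y gives 7>6]
(B,Q,X): not NE [P2→R gives 2>0; P3→Z gives 9>8]
(B,Q,Y): not NE [P2→P gives 10>8]
(B,Q,Z): not NE [P1→A gives 8>6; P2→P gives 6>0]
(B,R,X): not NE [P1→A gives 9>7]
(B,R,Y): not NE [P1→A gives 7>5; P2→P gives 10>2; P3→X gives 4>2]
(B,R,Z): not NE [P2→P gives 6>2; P3→X gives 4>1]
(C,P,X): not NE [P1→A gives 9>4; P2→Q gives 9>6; P3→Z gives 8>5]
(C,P,Y): not NE [P1→B gives 7>4; P3→Z gives 8>1]
(C,P,Z): not NE [P2→Q gives 8>2]
(C,Q,X): not NE [P1→B gives 9>1; P3→Y gives 6>0]
(C,Q,Y): not NE [P1→B gives 10>7; P2→P gives 9>2]
(C,Q,Z): not NE [P1→A gives 8>5; P3→Y gives 6>2]
(C,R,X): not NE [P1→A gives 9>4; P2→Q gives 9>3]
(C,R,Y): not NE [P1→A gives 7>6; P2→P gives 9>8; P3→X gives 8>1]
(C,R,Z): not NE [P1→B gives 9>7; P2→Q gives 8>1; P3→X gives 8>3]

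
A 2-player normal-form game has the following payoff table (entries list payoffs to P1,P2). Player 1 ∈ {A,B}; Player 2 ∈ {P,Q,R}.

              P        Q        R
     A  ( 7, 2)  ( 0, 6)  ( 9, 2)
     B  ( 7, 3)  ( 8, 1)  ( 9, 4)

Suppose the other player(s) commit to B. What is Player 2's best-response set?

P2 best: {R}

u_2(P vs B) = 3
u_2(Q vs B) = 1
u_2(R vs B) = 4
max payoff 4 at {R}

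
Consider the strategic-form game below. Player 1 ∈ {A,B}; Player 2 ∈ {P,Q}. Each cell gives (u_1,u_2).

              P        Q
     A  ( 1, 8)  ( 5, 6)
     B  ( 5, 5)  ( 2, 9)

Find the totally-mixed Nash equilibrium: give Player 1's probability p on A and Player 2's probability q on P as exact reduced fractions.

p=2/3, q=3/7

P1 indiff ⇒ q·1+(1-q)·5 = q·5+(1-q)·2 ⇒ q(-4) = (1-q)(-3) ⇒ q = 3/7
P2 indiff ⇒ p·8+(1-p)·5 = p·6+(1-p)·9 ⇒ p(2) = (1-p)(4) ⇒ p = 2/3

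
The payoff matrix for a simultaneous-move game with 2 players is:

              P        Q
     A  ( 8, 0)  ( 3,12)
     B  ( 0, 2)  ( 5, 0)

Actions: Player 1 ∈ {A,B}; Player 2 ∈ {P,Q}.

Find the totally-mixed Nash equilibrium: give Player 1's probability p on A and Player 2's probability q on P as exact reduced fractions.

p=1/7, q=1/5

P1 indiff ⇒ q·8+(1-q)·3 = q·0+(1-q)·5 ⇒ q(8) = (1-q)(2) ⇒ q = 1/5
P2 indiff ⇒ p·0+(1-p)·2 = p·12+(1-p)·0 ⇒ p(-12) = (1-p)(-2) ⇒ p = 1/7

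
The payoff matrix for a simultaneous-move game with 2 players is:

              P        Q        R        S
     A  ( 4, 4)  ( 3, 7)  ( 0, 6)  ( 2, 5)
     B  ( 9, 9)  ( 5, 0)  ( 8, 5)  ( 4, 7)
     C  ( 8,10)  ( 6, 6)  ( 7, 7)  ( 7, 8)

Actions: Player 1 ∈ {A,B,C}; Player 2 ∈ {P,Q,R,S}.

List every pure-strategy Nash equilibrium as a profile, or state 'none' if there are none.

NE set: (B,P)

(A,P): not NE [P1→B gives 9>4; P2→Q gives 7>4]
(A,Q): not NE [P1→C gives 6>3]
(A,R): not NE [P1→B gives 8>0; P2→Q gives 7>6]
(A,S): not NE [P1→C gives 7>2; P2→Q gives 7>5]
(B,P): NE
(B,Q): not NE [P1→C gives 6>5; P2→P gives 9>0]
(B,R): not NE [P2→P gives 9>5]
(B,S): not NE [P1→C gives 7>4; P2→P gives 9>7]
(C,P): not NE [P1→B gives 9>8]
(C,Q): not NE [P2→P gives 10>6]
(C,R): not NE [P1→B gives 8>7; P2→P gives 10>7]
(C,S): not NE [P2→P gives 10>8]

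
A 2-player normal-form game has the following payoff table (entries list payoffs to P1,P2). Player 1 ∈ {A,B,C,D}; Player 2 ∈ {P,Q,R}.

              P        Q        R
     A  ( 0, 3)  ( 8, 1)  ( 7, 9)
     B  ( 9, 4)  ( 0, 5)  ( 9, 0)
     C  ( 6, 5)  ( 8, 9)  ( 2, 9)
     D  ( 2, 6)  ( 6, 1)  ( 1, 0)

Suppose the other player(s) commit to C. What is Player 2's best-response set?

P2 best: {Q,R}

u_2(P vs C) = 5
u_2(Q vs C) = 9
u_2(R vs C) = 9
max payoff 9 at {Q,R}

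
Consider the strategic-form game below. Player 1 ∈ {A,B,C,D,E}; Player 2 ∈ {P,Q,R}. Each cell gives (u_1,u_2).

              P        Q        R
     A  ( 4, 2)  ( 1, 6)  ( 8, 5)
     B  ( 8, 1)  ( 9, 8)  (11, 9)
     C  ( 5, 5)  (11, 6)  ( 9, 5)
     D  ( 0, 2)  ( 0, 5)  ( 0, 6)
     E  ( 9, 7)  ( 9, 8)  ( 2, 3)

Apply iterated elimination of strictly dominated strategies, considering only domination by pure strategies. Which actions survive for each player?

Survivors P1:{B,C} P2:{Q,R}

P1 drop A (B beats it: P:8>4 Q:9>1 R:11>8)
P1 drop D (B beats it: P:8>0 Q:9>0 R:11>0)
P2 drop P (Q beats it: B:8>1 C:6>5 E:8>7)
P1 drop E (C beats it: Q:11>9 R:9>2)
P1→{B,C} P2→{Q,R}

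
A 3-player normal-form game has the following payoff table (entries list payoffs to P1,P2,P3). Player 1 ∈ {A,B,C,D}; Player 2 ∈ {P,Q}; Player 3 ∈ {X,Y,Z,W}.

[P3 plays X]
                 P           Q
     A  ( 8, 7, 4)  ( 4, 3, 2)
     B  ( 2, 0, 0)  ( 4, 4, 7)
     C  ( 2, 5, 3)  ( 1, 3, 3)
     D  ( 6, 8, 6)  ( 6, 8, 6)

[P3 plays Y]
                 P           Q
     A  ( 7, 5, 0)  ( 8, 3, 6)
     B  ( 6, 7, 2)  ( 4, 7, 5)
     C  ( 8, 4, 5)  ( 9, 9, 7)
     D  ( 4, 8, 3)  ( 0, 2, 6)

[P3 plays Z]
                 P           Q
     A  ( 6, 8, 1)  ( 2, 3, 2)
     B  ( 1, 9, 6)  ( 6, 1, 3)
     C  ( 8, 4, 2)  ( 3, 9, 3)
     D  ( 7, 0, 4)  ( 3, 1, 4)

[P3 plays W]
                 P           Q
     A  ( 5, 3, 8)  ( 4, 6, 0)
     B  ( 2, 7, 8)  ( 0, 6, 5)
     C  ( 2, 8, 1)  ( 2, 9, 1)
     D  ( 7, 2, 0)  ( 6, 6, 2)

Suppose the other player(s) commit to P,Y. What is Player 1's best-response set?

argmax u_1 = {C}

u_1(A vs P,Y) = 7
u_1(B vs P,Y) = 6
u_1(C vs P,Y) = 8
u_1(D vs P,Y) = 4
max payoff 8 at {C}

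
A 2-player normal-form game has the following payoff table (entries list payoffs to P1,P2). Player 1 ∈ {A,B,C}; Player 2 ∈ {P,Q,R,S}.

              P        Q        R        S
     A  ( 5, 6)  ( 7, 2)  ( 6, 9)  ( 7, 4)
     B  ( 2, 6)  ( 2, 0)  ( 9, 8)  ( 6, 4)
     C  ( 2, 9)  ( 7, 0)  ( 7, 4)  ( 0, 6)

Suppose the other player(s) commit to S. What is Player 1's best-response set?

u_1(A vs S) = 7
u_1(B vs S) = 6
u_1(C vs S) = 0
max payoff 7 at {A}

BR_1 = {A}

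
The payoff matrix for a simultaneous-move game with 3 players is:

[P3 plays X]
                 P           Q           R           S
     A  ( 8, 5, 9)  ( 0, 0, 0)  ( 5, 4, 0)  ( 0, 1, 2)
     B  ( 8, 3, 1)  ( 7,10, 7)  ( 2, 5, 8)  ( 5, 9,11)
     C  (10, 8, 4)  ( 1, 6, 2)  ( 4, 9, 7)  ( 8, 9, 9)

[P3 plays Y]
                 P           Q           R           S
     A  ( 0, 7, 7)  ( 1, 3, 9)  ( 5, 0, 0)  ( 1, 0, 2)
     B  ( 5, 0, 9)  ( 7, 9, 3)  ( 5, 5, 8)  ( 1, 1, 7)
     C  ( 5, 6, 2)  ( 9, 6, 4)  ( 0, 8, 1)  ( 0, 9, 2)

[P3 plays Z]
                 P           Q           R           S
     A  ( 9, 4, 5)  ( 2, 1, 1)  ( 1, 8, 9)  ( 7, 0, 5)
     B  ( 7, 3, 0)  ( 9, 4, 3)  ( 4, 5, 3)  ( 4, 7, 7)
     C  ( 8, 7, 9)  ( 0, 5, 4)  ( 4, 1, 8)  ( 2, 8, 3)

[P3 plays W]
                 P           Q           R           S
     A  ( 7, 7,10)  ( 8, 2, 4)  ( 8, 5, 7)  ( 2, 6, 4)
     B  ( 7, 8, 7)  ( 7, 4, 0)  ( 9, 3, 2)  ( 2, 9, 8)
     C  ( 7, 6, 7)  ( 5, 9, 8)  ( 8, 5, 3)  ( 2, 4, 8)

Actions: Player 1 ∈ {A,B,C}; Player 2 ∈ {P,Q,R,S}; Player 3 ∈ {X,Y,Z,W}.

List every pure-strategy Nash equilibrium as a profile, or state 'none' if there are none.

NE set: (A,P,W), (B,Q,X), (C,S,X)

(A,P,X): not NE [P1→C gives 10>8; P3→W gives 10>9]
(A,P,Y): not NE [P1→C gives 5>0; P3→W gives 10>7]
(A,P,Z): not NE [P2→R gives 8>4; P3→W gives 10>5]
(A,P,W): NE
(A,Q,X): not NE [P1→B gives 7>0; P2→P gives 5>0; P3→Y gives 9>0]
(A,Q,Y): not NE [P1→C gives 9>1; P2→P gives 7>3]
(A,Q,Z): not NE [P1→B gives 9>2; P2→R gives 8>1; P3→Y gives 9>1]
(A,Q,W): not NE [P2→P gives 7>2; P3→Y gives 9>4]
(A,R,X): not NE [P2→P gives 5>4; P3→Z gives 9>0]
(A,R,Y): not NE [P2→P gives 7>0; P3→Z gives 9>0]
(A,R,Z): not NE [P1→C gives 4>1]
(A,R,W): not NE [P1→B gives 9>8; P2→P gives 7>5; P3→Z gives 9>7]
(A,S,X): not NE [P1→C gives 8>0; P2→P gives 5>1; P3→Z gives 5>2]
(A,S,Y): not NE [P2→P gives 7>0; P3→Z gives 5>2]
(A,S,Z): not NE [P2→R gives 8>0]
(A,S,W): not NE [P2→P gives 7>6; P3→Z gives 5>4]
(B,P,X): not NE [P1→C gives 10>8; P2→Q gives 10>3; P3→Y gives 9>1]
(B,P,Y): not NE [P2→Q gives 9>0]
(B,P,Z): not NE [P1→A gives 9>7; P2→S gives 7>3; P3→Y gives 9>0]
(B,P,W): not NE [P2→S gives 9>8; P3→Y gives 9>7]
(B,Q,X): NE
(B,Q,Y): not NE [P1→C gives 9>7; P3→X gives 7>3]
(B,Q,Z): not NE [P2→S gives 7>4; P3→X gives 7>3]
(B,Q,W): not NE [P1→A gives 8>7; P2→S gives 9>4; P3→X gives 7>0]
(B,R,X): not NE [P1→A gives 5>2; P2→Q gives 10>5]
(B,R,Y): not NE [P2→Q gives 9>5]
(B,R,Z): not NE [P2→S gives 7>5; P3→Y gives 8>3]
(B,R,W): not NE [P2→S gives 9>3; P3→Y gives 8>2]
(B,S,X): not NE [P1→C gives 8>5; P2→Q gives 10>9]
(B,S,Y): not NE [P2→Q gives 9>1; P3→X gives 11>7]
(B,S,Z): not NE [P1→A gives 7>4; P3→X gives 11>7]
(B,S,W): not NE [P3→X gives 11>8]
(C,P,X): not NE [P2→S gives 9>8; P3→Z gives 9>4]
(C,P,Y): not NE [P2→S gives 9>6; P3→Z gives 9>2]
(C,P,Z): not NE [P1→A gives 9>8; P2→S gives 8>7]
(C,P,W): not NE [P2→Q gives 9>6; P3→Z gives 9>7]
(C,Q,X): not NE [P1→B gives 7>1; P2→S gives 9>6; P3→W gives 8>2]
(C,Q,Y): not NE [P2→S gives 9>6; P3→W gives 8>4]
(C,Q,Z): not NE [P1→B gives 9>0; P2→S gives 8>5; P3→W gives 8>4]
(C,Q,W): not NE [P1→A gives 8>5]
(C,R,X): not NE [P1→A gives 5>4; P3→Z gives 8>7]
(C,R,Y): not NE [P1→B gives 5>0; P2→S gives 9>8; P3→Z gives 8>1]
(C,R,Z): not NE [P2→S gives 8>1]
(C,R,W): not NE [P1→B gives 9>8; P2→Q gives 9>5; P3→Z gives 8>3]
(C,S,X): NE
(C,S,Y): not NE [P1→B gives 1>0; P3→X gives 9>2]
(C,S,Z): not NE [P1→A gives 7>2; P3→X gives 9>3]
(C,S,W): not NE [P2→Q gives 9>4; P3→X gives 9>8]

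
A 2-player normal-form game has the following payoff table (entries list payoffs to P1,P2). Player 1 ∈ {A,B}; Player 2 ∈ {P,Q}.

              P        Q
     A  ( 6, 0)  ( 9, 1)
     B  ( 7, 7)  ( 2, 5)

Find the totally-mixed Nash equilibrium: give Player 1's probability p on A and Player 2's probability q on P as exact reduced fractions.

P1 indiff ⇒ q·6+(1-q)·9 = q·7+(1-q)·2 ⇒ q(-1) = (1-q)(-7) ⇒ q = 7/8
P2 indiff ⇒ p·0+(1-p)·7 = p·1+(1-p)·5 ⇒ p(-1) = (1-p)(-2) ⇒ p = 2/3

p=2/3, q=7/8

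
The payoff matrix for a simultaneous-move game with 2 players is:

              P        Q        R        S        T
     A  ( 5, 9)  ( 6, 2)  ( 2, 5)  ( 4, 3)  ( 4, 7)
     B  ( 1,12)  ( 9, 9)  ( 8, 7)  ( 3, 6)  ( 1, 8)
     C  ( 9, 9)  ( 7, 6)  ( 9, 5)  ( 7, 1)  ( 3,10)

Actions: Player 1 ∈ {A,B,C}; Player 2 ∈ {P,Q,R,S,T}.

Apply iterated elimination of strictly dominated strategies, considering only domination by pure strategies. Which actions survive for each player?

IESDS → P1:{A,C} P2:{P,T}

P2 drop Q (P beats it: A:9>2 B:12>9 C:9>6)
P1 drop B (C beats it: P:9>1 R:9>8 S:7>3 T:3>1)
P2 drop R (P beats it: A:9>5 C:9>5)
P2 drop S (P beats it: A:9>3 C:9>1)
P1→{A,C} P2→{P,T}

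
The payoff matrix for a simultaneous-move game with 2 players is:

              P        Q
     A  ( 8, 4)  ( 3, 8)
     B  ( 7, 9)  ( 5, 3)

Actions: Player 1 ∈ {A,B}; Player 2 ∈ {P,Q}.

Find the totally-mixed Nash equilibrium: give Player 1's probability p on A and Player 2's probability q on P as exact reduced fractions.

p=3/5, q=2/3

P1 indiff ⇒ q·8+(1-q)·3 = q·7+(1-q)·5 ⇒ q(1) = (1-q)(2) ⇒ q = 2/3
P2 indiff ⇒ p·4+(1-p)·9 = p·8+(1-p)·3 ⇒ p(-4) = (1-p)(-6) ⇒ p = 3/5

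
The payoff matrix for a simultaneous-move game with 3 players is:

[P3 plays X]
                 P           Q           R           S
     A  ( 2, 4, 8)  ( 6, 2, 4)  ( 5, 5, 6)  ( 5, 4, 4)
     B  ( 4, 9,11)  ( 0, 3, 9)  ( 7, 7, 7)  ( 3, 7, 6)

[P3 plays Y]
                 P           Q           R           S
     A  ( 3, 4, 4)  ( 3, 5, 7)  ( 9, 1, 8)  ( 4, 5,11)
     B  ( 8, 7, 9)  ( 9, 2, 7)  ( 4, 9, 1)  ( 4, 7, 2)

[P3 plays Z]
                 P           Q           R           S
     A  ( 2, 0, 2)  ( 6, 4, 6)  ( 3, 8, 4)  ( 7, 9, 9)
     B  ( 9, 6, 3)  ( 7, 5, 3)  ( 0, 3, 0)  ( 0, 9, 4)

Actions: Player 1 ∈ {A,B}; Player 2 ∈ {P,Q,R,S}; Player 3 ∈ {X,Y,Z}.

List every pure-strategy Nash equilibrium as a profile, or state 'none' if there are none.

(A,P,X): not NE [P1→B gives 4>2; P2→R gives 5>4]
(A,P,Y): not NE [P1→B gives 8>3; P2→S gives 5>4; P3→X gives 8>4]
(A,P,Z): not NE [P1→B gives 9>2; P2→S gives 9>0; P3→X gives 8>2]
(A,Q,X): not NE [P2→R gives 5>2; P3→Y gives 7>4]
(A,Q,Y): not NE [P1→B gives 9>3]
(A,Q,Z): not NE [P1→B gives 7>6; P2→S gives 9>4; P3→Y gives 7>6]
(A,R,X): not NE [P1→B gives 7>5; P3→Y gives 8>6]
(A,R,Y): not NE [P2→S gives 5>1]
(A,R,Z): not NE [P2→S gives 9>8; P3→Y gives 8>4]
(A,S,X): not NE [P2→R gives 5>4; P3→Y gives 11>4]
(A,S,Y): NE
(A,S,Z): not NE [P3→Y gives 11>9]
(B,P,X): NE
(B,P,Y): not NE [P2→R gives 9>7; P3→X gives 11>9]
(B,P,Z): not NE [P2→S gives 9>6; P3→X gives 11>3]
(B,Q,X): not NE [P1→A gives 6>0; P2→P gives 9>3]
(B,Q,Y): not NE [P2→R gives 9>2; P3→X gives 9>7]
(B,Q,Z): not NE [P2→S gives 9>5; P3→X gives 9>3]
(B,R,X): not NE [P2→P gives 9>7]
(B,R,Y): not NE [P1→A gives 9>4; P3→X gives 7>1]
(B,R,Z): not NE [P1→A gives 3>0; P2→S gives 9>3; P3→X gives 7>0]
(B,S,X): not NE [P1→A gives 5>3; P2→P gives 9>7]
(B,S,Y): not NE [P2→R gives 9>7; P3→X gives 6>2]
(B,S,Z): not NE [P1→A gives 7>0; P3→X gives 6>4]

PSNE = {(A,S,Y), (B,P,X)}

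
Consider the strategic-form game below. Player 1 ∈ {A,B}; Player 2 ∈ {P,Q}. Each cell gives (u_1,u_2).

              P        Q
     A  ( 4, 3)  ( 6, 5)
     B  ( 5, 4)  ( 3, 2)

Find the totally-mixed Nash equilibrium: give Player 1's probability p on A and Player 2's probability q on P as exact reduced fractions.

P1 indiff ⇒ q·4+(1-q)·6 = q·5+(1-q)·3 ⇒ q(-1) = (1-q)(-3) ⇒ q = 3/4
P2 indiff ⇒ p·3+(1-p)·4 = p·5+(1-p)·2 ⇒ p(-2) = (1-p)(-2) ⇒ p = 1/2

p=1/2, q=3/4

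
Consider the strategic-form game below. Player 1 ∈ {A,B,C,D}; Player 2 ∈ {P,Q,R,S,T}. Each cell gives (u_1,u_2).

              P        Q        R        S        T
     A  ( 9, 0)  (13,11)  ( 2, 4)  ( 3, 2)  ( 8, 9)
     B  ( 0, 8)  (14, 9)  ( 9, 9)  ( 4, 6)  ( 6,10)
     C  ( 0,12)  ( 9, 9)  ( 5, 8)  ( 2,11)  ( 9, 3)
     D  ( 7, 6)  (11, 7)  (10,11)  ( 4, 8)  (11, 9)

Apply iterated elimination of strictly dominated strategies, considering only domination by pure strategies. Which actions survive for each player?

Remaining: P1:{A,B,D} P2:{Q,R,T}

P1 drop C (D beats it: P:7>0 Q:11>9 R:10>5 S:4>2 T:11>9)
P2 drop P (Q beats it: A:11>0 B:9>8 D:7>6)
P2 drop S (R beats it: A:4>2 B:9>6 D:11>8)
P1→{A,B,D} P2→{Q,R,T}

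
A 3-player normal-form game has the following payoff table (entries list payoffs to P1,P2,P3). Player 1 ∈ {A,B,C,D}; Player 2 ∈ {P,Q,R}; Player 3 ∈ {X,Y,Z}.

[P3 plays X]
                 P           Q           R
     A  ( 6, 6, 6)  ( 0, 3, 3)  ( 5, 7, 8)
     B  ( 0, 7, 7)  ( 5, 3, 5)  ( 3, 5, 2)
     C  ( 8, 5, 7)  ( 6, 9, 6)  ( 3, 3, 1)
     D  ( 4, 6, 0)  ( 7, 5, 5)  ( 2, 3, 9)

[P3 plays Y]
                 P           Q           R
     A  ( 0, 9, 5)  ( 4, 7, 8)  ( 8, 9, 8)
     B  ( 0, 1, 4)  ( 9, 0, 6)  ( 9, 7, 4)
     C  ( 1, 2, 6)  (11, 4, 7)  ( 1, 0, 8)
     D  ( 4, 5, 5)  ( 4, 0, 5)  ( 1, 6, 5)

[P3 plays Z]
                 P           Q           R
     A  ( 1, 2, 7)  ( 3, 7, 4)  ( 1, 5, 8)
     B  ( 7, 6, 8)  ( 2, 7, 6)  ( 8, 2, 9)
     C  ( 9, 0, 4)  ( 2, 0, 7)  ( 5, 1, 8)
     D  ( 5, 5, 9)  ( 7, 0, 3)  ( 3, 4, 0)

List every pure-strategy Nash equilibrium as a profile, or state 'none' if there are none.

(A,P,X): not NE [P1→C gives 8>6; P2→R gives 7>6; P3→Z gives 7>6]
(A,P,Y): not NE [P1→D gives 4>0; P3→Z gives 7>5]
(A,P,Z): not NE [P1→C gives 9>1; P2→Q gives 7>2]
(A,Q,X): not NE [P1→D gives 7>0; P2→R gives 7>3; P3→Y gives 8>3]
(A,Q,Y): not NE [P1→C gives 11>4; P2→R gives 9>7]
(A,Q,Z): not NE [P1→D gives 7>3; P3→Y gives 8>4]
(A,R,X): NE
(A,R,Y): not NE [P1→B gives 9>8]
(A,R,Z): not NE [P1→B gives 8>1; P2→Q gives 7>5]
(B,P,X): not NE [P1→C gives 8>0; P3→Z gives 8>7]
(B,P,Y): not NE [P1→D gives 4>0; P2→R gives 7>1; P3→Z gives 8>4]
(B,P,Z): not NE [P1→C gives 9>7; P2→Q gives 7>6]
(B,Q,X): not NE [P1→D gives 7>5; P2→P gives 7>3; P3→Z gives 6>5]
(B,Q,Y): not NE [P1→C gives 11>9; P2→R gives 7>0]
(B,Q,Z): not NE [P1→D gives 7>2]
(B,R,X): not NE [P1→A gives 5>3; P2→P gives 7>5; P3→Z gives 9>2]
(B,R,Y): not NE [P3→Z gives 9>4]
(B,R,Z): not NE [P2→Q gives 7>2]
(C,P,X): not NE [P2→Q gives 9>5]
(C,P,Y): not NE [P1→D gives 4>1; P2→Q gives 4>2; P3→X gives 7>6]
(C,P,Z): not NE [P2→R gives 1>0; P3→X gives 7>4]
(C,Q,X): not NE [P1→D gives 7>6; P3→Z gives 7>6]
(C,Q,Y): NE
(C,Q,Z): not NE [P1→D gives 7>2; P2→R gives 1>0]
(C,R,X): not NE [P1→A gives 5>3; P2→Q gives 9>3; P3→Z gives 8>1]
(C,R,Y): not NE [P1→B gives 9>1; P2→Q gives 4>0]
(C,R,Z): not NE [P1→B gives 8>5]
(D,P,X): not NE [P1→C gives 8>4; P3→Z gives 9>0]
(D,P,Y): not NE [P2→R gives 6>5; P3→Z gives 9>5]
(D,P,Z): not NE [P1→C gives 9>5]
(D,Q,X): not NE [P2→P gives 6>5]
(D,Q,Y): not NE [P1→C gives 11>4; P2→R gives 6>0]
(D,Q,Z): not NE [P2→P gives 5>0; P3→Y gives 5>3]
(D,R,X): not NE [P1→A gives 5>2; P2→P gives 6>3]
(D,R,Y): not NE [P1→B gives 9>1; P3→X gives 9>5]
(D,R,Z): not NE [P1→B gives 8>3; P2→P gives 5>4; P3→X gives 9>0]

NE set: (A,R,X), (C,Q,Y)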